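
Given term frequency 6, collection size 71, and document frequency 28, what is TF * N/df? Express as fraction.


TF * (N/df)
= 6 * (71/28)
= 6 * 71/28
= 213/14

213/14


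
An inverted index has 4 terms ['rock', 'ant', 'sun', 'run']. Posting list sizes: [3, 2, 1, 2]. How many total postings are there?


Summing posting list sizes:
'rock': 3 postings
'ant': 2 postings
'sun': 1 postings
'run': 2 postings
Total = 3 + 2 + 1 + 2 = 8

8


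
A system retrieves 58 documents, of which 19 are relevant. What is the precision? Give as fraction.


Precision = relevant_retrieved / total_retrieved
= 19 / 58
= 19 / (19 + 39)
= 19/58

19/58


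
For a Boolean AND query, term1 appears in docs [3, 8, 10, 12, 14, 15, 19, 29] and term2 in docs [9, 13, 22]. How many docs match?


Boolean AND: find intersection of posting lists
term1 docs: [3, 8, 10, 12, 14, 15, 19, 29]
term2 docs: [9, 13, 22]
Intersection: []
|intersection| = 0

0


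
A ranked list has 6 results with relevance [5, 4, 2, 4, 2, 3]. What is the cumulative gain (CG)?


Cumulative Gain = sum of relevance scores
Position 1: rel=5, running sum=5
Position 2: rel=4, running sum=9
Position 3: rel=2, running sum=11
Position 4: rel=4, running sum=15
Position 5: rel=2, running sum=17
Position 6: rel=3, running sum=20
CG = 20

20


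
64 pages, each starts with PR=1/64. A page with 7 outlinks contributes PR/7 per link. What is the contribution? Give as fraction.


Initial PR = 1/64 = 1/64
Outlinks = 7
Contribution per link = PR / outlinks
= 1/64 / 7
= 1/448

1/448


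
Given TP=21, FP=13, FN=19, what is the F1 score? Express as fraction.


F1 = 2 * P * R / (P + R)
P = TP/(TP+FP) = 21/34 = 21/34
R = TP/(TP+FN) = 21/40 = 21/40
2 * P * R = 2 * 21/34 * 21/40 = 441/680
P + R = 21/34 + 21/40 = 777/680
F1 = 441/680 / 777/680 = 21/37

21/37


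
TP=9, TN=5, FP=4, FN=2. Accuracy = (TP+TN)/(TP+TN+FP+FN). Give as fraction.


Accuracy = (TP + TN) / (TP + TN + FP + FN)
TP + TN = 9 + 5 = 14
Total = 9 + 5 + 4 + 2 = 20
Accuracy = 14 / 20 = 7/10

7/10


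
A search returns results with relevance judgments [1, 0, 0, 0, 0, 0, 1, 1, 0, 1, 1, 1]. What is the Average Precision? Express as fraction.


Computing P@k for each relevant position:
Position 1: relevant, P@1 = 1/1 = 1
Position 2: not relevant
Position 3: not relevant
Position 4: not relevant
Position 5: not relevant
Position 6: not relevant
Position 7: relevant, P@7 = 2/7 = 2/7
Position 8: relevant, P@8 = 3/8 = 3/8
Position 9: not relevant
Position 10: relevant, P@10 = 4/10 = 2/5
Position 11: relevant, P@11 = 5/11 = 5/11
Position 12: relevant, P@12 = 6/12 = 1/2
Sum of P@k = 1 + 2/7 + 3/8 + 2/5 + 5/11 + 1/2 = 9287/3080
AP = 9287/3080 / 6 = 9287/18480

9287/18480


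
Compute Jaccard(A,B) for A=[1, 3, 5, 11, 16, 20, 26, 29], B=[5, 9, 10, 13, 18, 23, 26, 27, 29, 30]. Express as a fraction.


A intersect B = [5, 26, 29]
|A intersect B| = 3
A union B = [1, 3, 5, 9, 10, 11, 13, 16, 18, 20, 23, 26, 27, 29, 30]
|A union B| = 15
Jaccard = 3/15 = 1/5

1/5


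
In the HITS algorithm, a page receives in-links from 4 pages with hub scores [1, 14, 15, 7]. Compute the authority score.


Authority = sum of hub scores of in-linkers
In-link 1: hub score = 1
In-link 2: hub score = 14
In-link 3: hub score = 15
In-link 4: hub score = 7
Authority = 1 + 14 + 15 + 7 = 37

37


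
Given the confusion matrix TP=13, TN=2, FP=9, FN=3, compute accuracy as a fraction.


Accuracy = (TP + TN) / (TP + TN + FP + FN)
TP + TN = 13 + 2 = 15
Total = 13 + 2 + 9 + 3 = 27
Accuracy = 15 / 27 = 5/9

5/9


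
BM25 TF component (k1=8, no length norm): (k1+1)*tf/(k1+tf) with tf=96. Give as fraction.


BM25 TF component = (k1+1)*tf / (k1+tf)
k1 = 8, tf = 96
Numerator = (8+1)*96 = 864
Denominator = 8 + 96 = 104
= 864/104 = 108/13

108/13


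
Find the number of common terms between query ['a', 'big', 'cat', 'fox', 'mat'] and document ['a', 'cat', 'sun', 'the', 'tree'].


Query terms: ['a', 'big', 'cat', 'fox', 'mat']
Document terms: ['a', 'cat', 'sun', 'the', 'tree']
Common terms: ['a', 'cat']
Overlap count = 2

2


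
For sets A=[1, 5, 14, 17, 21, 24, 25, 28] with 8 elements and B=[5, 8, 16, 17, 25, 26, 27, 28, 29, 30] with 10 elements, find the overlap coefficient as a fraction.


A intersect B = [5, 17, 25, 28]
|A intersect B| = 4
min(|A|, |B|) = min(8, 10) = 8
Overlap = 4 / 8 = 1/2

1/2


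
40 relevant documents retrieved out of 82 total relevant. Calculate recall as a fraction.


Recall = retrieved_relevant / total_relevant
= 40 / 82
= 40 / (40 + 42)
= 20/41

20/41


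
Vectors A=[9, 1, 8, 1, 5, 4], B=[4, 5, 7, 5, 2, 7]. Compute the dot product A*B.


Dot product = sum of element-wise products
A[0]*B[0] = 9*4 = 36
A[1]*B[1] = 1*5 = 5
A[2]*B[2] = 8*7 = 56
A[3]*B[3] = 1*5 = 5
A[4]*B[4] = 5*2 = 10
A[5]*B[5] = 4*7 = 28
Sum = 36 + 5 + 56 + 5 + 10 + 28 = 140

140


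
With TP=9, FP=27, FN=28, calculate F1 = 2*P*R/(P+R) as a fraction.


F1 = 2 * P * R / (P + R)
P = TP/(TP+FP) = 9/36 = 1/4
R = TP/(TP+FN) = 9/37 = 9/37
2 * P * R = 2 * 1/4 * 9/37 = 9/74
P + R = 1/4 + 9/37 = 73/148
F1 = 9/74 / 73/148 = 18/73

18/73


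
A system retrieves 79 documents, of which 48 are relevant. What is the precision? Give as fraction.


Precision = relevant_retrieved / total_retrieved
= 48 / 79
= 48 / (48 + 31)
= 48/79

48/79


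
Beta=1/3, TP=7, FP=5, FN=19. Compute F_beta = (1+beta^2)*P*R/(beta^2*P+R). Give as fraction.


P = TP/(TP+FP) = 7/12 = 7/12
R = TP/(TP+FN) = 7/26 = 7/26
beta^2 = 1/3^2 = 1/9
(1 + beta^2) = 10/9
Numerator = (1+beta^2)*P*R = 245/1404
Denominator = beta^2*P + R = 7/108 + 7/26 = 469/1404
F_beta = 35/67

35/67


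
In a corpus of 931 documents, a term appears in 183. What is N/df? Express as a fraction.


IDF ratio = N / df
= 931 / 183
= 931/183

931/183


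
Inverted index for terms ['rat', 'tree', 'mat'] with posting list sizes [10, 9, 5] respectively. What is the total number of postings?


Summing posting list sizes:
'rat': 10 postings
'tree': 9 postings
'mat': 5 postings
Total = 10 + 9 + 5 = 24

24


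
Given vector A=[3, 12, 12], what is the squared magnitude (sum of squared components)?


|A|^2 = sum of squared components
A[0]^2 = 3^2 = 9
A[1]^2 = 12^2 = 144
A[2]^2 = 12^2 = 144
Sum = 9 + 144 + 144 = 297

297


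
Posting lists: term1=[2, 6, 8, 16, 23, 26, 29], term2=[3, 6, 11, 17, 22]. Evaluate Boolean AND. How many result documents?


Boolean AND: find intersection of posting lists
term1 docs: [2, 6, 8, 16, 23, 26, 29]
term2 docs: [3, 6, 11, 17, 22]
Intersection: [6]
|intersection| = 1

1


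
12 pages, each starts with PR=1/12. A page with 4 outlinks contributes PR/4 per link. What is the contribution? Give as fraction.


Initial PR = 1/12 = 1/12
Outlinks = 4
Contribution per link = PR / outlinks
= 1/12 / 4
= 1/48

1/48


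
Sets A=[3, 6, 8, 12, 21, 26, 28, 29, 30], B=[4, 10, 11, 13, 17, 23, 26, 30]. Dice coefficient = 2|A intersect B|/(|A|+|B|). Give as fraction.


A intersect B = [26, 30]
|A intersect B| = 2
|A| = 9, |B| = 8
Dice = 2*2 / (9+8)
= 4 / 17 = 4/17

4/17


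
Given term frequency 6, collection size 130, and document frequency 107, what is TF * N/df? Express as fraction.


TF * (N/df)
= 6 * (130/107)
= 6 * 130/107
= 780/107

780/107


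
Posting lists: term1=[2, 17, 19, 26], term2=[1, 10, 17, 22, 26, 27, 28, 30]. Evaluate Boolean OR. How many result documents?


Boolean OR: find union of posting lists
term1 docs: [2, 17, 19, 26]
term2 docs: [1, 10, 17, 22, 26, 27, 28, 30]
Union: [1, 2, 10, 17, 19, 22, 26, 27, 28, 30]
|union| = 10

10


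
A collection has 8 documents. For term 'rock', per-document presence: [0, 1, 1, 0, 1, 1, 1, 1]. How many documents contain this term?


Checking each document for 'rock':
Doc 1: absent
Doc 2: present
Doc 3: present
Doc 4: absent
Doc 5: present
Doc 6: present
Doc 7: present
Doc 8: present
df = sum of presences = 0 + 1 + 1 + 0 + 1 + 1 + 1 + 1 = 6

6


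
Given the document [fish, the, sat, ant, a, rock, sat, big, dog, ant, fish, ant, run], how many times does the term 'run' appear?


Document has 13 words
Scanning for 'run':
Found at positions: [12]
Count = 1

1


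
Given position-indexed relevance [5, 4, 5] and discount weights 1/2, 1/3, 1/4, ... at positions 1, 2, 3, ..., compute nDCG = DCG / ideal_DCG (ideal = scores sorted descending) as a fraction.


Position discount weights w_i = 1/(i+1) for i=1..3:
Weights = [1/2, 1/3, 1/4]
Actual relevance: [5, 4, 5]
DCG = 5/2 + 4/3 + 5/4 = 61/12
Ideal relevance (sorted desc): [5, 5, 4]
Ideal DCG = 5/2 + 5/3 + 4/4 = 31/6
nDCG = DCG / ideal_DCG = 61/12 / 31/6 = 61/62

61/62


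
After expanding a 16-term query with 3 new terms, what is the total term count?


Original terms: 16
Expansion terms: 3
Total = 16 + 3 = 19

19


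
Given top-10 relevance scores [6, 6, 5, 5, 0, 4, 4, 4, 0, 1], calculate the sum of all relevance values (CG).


Cumulative Gain = sum of relevance scores
Position 1: rel=6, running sum=6
Position 2: rel=6, running sum=12
Position 3: rel=5, running sum=17
Position 4: rel=5, running sum=22
Position 5: rel=0, running sum=22
Position 6: rel=4, running sum=26
Position 7: rel=4, running sum=30
Position 8: rel=4, running sum=34
Position 9: rel=0, running sum=34
Position 10: rel=1, running sum=35
CG = 35

35


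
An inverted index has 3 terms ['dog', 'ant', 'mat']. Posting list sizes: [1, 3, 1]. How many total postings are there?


Summing posting list sizes:
'dog': 1 postings
'ant': 3 postings
'mat': 1 postings
Total = 1 + 3 + 1 = 5

5


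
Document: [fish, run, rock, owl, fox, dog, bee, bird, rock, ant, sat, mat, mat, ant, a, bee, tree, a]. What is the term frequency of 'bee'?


Document has 18 words
Scanning for 'bee':
Found at positions: [6, 15]
Count = 2

2


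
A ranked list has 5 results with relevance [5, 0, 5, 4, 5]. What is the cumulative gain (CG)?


Cumulative Gain = sum of relevance scores
Position 1: rel=5, running sum=5
Position 2: rel=0, running sum=5
Position 3: rel=5, running sum=10
Position 4: rel=4, running sum=14
Position 5: rel=5, running sum=19
CG = 19

19


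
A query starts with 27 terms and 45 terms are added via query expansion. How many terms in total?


Original terms: 27
Expansion terms: 45
Total = 27 + 45 = 72

72


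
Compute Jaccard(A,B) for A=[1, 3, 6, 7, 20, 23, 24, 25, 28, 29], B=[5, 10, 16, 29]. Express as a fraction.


A intersect B = [29]
|A intersect B| = 1
A union B = [1, 3, 5, 6, 7, 10, 16, 20, 23, 24, 25, 28, 29]
|A union B| = 13
Jaccard = 1/13 = 1/13

1/13


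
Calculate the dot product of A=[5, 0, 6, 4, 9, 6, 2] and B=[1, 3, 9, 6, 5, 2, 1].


Dot product = sum of element-wise products
A[0]*B[0] = 5*1 = 5
A[1]*B[1] = 0*3 = 0
A[2]*B[2] = 6*9 = 54
A[3]*B[3] = 4*6 = 24
A[4]*B[4] = 9*5 = 45
A[5]*B[5] = 6*2 = 12
A[6]*B[6] = 2*1 = 2
Sum = 5 + 0 + 54 + 24 + 45 + 12 + 2 = 142

142


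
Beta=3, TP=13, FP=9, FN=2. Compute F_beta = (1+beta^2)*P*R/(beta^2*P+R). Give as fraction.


P = TP/(TP+FP) = 13/22 = 13/22
R = TP/(TP+FN) = 13/15 = 13/15
beta^2 = 3^2 = 9
(1 + beta^2) = 10
Numerator = (1+beta^2)*P*R = 169/33
Denominator = beta^2*P + R = 117/22 + 13/15 = 2041/330
F_beta = 130/157

130/157


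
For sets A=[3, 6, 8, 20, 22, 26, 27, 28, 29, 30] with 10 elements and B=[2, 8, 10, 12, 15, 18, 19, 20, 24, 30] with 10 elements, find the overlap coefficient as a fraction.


A intersect B = [8, 20, 30]
|A intersect B| = 3
min(|A|, |B|) = min(10, 10) = 10
Overlap = 3 / 10 = 3/10

3/10


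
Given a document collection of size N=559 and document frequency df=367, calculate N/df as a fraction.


IDF ratio = N / df
= 559 / 367
= 559/367

559/367


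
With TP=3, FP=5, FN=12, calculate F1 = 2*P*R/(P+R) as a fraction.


F1 = 2 * P * R / (P + R)
P = TP/(TP+FP) = 3/8 = 3/8
R = TP/(TP+FN) = 3/15 = 1/5
2 * P * R = 2 * 3/8 * 1/5 = 3/20
P + R = 3/8 + 1/5 = 23/40
F1 = 3/20 / 23/40 = 6/23

6/23


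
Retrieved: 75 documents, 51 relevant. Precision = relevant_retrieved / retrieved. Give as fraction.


Precision = relevant_retrieved / total_retrieved
= 51 / 75
= 51 / (51 + 24)
= 17/25

17/25


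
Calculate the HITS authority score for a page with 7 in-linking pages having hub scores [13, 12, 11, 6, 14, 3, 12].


Authority = sum of hub scores of in-linkers
In-link 1: hub score = 13
In-link 2: hub score = 12
In-link 3: hub score = 11
In-link 4: hub score = 6
In-link 5: hub score = 14
In-link 6: hub score = 3
In-link 7: hub score = 12
Authority = 13 + 12 + 11 + 6 + 14 + 3 + 12 = 71

71


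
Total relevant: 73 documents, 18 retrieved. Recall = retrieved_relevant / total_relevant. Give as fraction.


Recall = retrieved_relevant / total_relevant
= 18 / 73
= 18 / (18 + 55)
= 18/73

18/73


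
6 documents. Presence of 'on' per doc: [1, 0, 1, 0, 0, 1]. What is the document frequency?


Checking each document for 'on':
Doc 1: present
Doc 2: absent
Doc 3: present
Doc 4: absent
Doc 5: absent
Doc 6: present
df = sum of presences = 1 + 0 + 1 + 0 + 0 + 1 = 3

3


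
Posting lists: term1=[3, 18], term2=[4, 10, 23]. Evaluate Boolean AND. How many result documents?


Boolean AND: find intersection of posting lists
term1 docs: [3, 18]
term2 docs: [4, 10, 23]
Intersection: []
|intersection| = 0

0


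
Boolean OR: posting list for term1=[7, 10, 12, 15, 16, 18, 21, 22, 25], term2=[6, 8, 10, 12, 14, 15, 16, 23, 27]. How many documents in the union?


Boolean OR: find union of posting lists
term1 docs: [7, 10, 12, 15, 16, 18, 21, 22, 25]
term2 docs: [6, 8, 10, 12, 14, 15, 16, 23, 27]
Union: [6, 7, 8, 10, 12, 14, 15, 16, 18, 21, 22, 23, 25, 27]
|union| = 14

14


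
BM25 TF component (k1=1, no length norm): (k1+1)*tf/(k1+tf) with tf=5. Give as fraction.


BM25 TF component = (k1+1)*tf / (k1+tf)
k1 = 1, tf = 5
Numerator = (1+1)*5 = 10
Denominator = 1 + 5 = 6
= 10/6 = 5/3

5/3


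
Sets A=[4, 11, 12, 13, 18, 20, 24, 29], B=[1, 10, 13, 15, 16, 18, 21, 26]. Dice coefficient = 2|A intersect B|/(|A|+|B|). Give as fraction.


A intersect B = [13, 18]
|A intersect B| = 2
|A| = 8, |B| = 8
Dice = 2*2 / (8+8)
= 4 / 16 = 1/4

1/4


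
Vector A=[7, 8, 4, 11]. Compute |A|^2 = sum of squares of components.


|A|^2 = sum of squared components
A[0]^2 = 7^2 = 49
A[1]^2 = 8^2 = 64
A[2]^2 = 4^2 = 16
A[3]^2 = 11^2 = 121
Sum = 49 + 64 + 16 + 121 = 250

250


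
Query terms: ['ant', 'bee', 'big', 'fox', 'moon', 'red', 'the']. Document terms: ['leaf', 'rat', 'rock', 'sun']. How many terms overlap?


Query terms: ['ant', 'bee', 'big', 'fox', 'moon', 'red', 'the']
Document terms: ['leaf', 'rat', 'rock', 'sun']
Common terms: []
Overlap count = 0

0


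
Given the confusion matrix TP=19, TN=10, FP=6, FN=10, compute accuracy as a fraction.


Accuracy = (TP + TN) / (TP + TN + FP + FN)
TP + TN = 19 + 10 = 29
Total = 19 + 10 + 6 + 10 = 45
Accuracy = 29 / 45 = 29/45

29/45


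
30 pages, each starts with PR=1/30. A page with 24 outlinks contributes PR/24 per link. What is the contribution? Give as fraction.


Initial PR = 1/30 = 1/30
Outlinks = 24
Contribution per link = PR / outlinks
= 1/30 / 24
= 1/720

1/720


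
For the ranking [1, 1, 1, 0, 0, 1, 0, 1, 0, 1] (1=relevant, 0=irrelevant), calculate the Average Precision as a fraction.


Computing P@k for each relevant position:
Position 1: relevant, P@1 = 1/1 = 1
Position 2: relevant, P@2 = 2/2 = 1
Position 3: relevant, P@3 = 3/3 = 1
Position 4: not relevant
Position 5: not relevant
Position 6: relevant, P@6 = 4/6 = 2/3
Position 7: not relevant
Position 8: relevant, P@8 = 5/8 = 5/8
Position 9: not relevant
Position 10: relevant, P@10 = 6/10 = 3/5
Sum of P@k = 1 + 1 + 1 + 2/3 + 5/8 + 3/5 = 587/120
AP = 587/120 / 6 = 587/720

587/720


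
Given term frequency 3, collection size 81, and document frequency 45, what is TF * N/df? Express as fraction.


TF * (N/df)
= 3 * (81/45)
= 3 * 9/5
= 27/5

27/5


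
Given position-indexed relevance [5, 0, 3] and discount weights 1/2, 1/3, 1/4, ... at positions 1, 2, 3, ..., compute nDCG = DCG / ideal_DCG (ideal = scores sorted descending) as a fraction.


Position discount weights w_i = 1/(i+1) for i=1..3:
Weights = [1/2, 1/3, 1/4]
Actual relevance: [5, 0, 3]
DCG = 5/2 + 0/3 + 3/4 = 13/4
Ideal relevance (sorted desc): [5, 3, 0]
Ideal DCG = 5/2 + 3/3 + 0/4 = 7/2
nDCG = DCG / ideal_DCG = 13/4 / 7/2 = 13/14

13/14


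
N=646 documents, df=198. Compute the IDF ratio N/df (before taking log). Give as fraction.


IDF ratio = N / df
= 646 / 198
= 323/99

323/99


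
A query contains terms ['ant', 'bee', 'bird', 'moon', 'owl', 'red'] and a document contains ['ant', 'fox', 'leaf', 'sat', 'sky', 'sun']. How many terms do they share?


Query terms: ['ant', 'bee', 'bird', 'moon', 'owl', 'red']
Document terms: ['ant', 'fox', 'leaf', 'sat', 'sky', 'sun']
Common terms: ['ant']
Overlap count = 1

1


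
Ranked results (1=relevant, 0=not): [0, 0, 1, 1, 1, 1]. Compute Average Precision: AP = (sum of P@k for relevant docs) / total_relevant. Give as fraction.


Computing P@k for each relevant position:
Position 1: not relevant
Position 2: not relevant
Position 3: relevant, P@3 = 1/3 = 1/3
Position 4: relevant, P@4 = 2/4 = 1/2
Position 5: relevant, P@5 = 3/5 = 3/5
Position 6: relevant, P@6 = 4/6 = 2/3
Sum of P@k = 1/3 + 1/2 + 3/5 + 2/3 = 21/10
AP = 21/10 / 4 = 21/40

21/40


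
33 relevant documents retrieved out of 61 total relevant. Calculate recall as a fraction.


Recall = retrieved_relevant / total_relevant
= 33 / 61
= 33 / (33 + 28)
= 33/61

33/61


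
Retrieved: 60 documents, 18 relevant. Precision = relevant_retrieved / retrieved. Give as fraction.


Precision = relevant_retrieved / total_retrieved
= 18 / 60
= 18 / (18 + 42)
= 3/10

3/10


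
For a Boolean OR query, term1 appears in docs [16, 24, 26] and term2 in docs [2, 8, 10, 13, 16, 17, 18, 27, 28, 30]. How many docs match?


Boolean OR: find union of posting lists
term1 docs: [16, 24, 26]
term2 docs: [2, 8, 10, 13, 16, 17, 18, 27, 28, 30]
Union: [2, 8, 10, 13, 16, 17, 18, 24, 26, 27, 28, 30]
|union| = 12

12


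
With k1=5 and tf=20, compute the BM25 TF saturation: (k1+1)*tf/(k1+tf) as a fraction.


BM25 TF component = (k1+1)*tf / (k1+tf)
k1 = 5, tf = 20
Numerator = (5+1)*20 = 120
Denominator = 5 + 20 = 25
= 120/25 = 24/5

24/5


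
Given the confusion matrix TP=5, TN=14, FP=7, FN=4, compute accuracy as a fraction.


Accuracy = (TP + TN) / (TP + TN + FP + FN)
TP + TN = 5 + 14 = 19
Total = 5 + 14 + 7 + 4 = 30
Accuracy = 19 / 30 = 19/30

19/30


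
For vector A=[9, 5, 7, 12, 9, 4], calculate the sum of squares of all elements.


|A|^2 = sum of squared components
A[0]^2 = 9^2 = 81
A[1]^2 = 5^2 = 25
A[2]^2 = 7^2 = 49
A[3]^2 = 12^2 = 144
A[4]^2 = 9^2 = 81
A[5]^2 = 4^2 = 16
Sum = 81 + 25 + 49 + 144 + 81 + 16 = 396

396


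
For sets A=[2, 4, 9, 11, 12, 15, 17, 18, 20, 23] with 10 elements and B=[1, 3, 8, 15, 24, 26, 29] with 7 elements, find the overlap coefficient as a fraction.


A intersect B = [15]
|A intersect B| = 1
min(|A|, |B|) = min(10, 7) = 7
Overlap = 1 / 7 = 1/7

1/7


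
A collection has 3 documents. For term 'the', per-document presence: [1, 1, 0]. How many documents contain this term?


Checking each document for 'the':
Doc 1: present
Doc 2: present
Doc 3: absent
df = sum of presences = 1 + 1 + 0 = 2

2


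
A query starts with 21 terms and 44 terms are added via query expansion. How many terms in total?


Original terms: 21
Expansion terms: 44
Total = 21 + 44 = 65

65


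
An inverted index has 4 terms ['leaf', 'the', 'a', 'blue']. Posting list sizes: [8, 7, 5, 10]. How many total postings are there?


Summing posting list sizes:
'leaf': 8 postings
'the': 7 postings
'a': 5 postings
'blue': 10 postings
Total = 8 + 7 + 5 + 10 = 30

30


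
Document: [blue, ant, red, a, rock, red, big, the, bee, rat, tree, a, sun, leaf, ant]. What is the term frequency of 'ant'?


Document has 15 words
Scanning for 'ant':
Found at positions: [1, 14]
Count = 2

2


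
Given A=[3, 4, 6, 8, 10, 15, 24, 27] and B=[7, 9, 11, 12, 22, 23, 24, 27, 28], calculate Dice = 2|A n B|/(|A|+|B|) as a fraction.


A intersect B = [24, 27]
|A intersect B| = 2
|A| = 8, |B| = 9
Dice = 2*2 / (8+9)
= 4 / 17 = 4/17

4/17


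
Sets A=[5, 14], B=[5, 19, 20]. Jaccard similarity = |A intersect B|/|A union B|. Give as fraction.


A intersect B = [5]
|A intersect B| = 1
A union B = [5, 14, 19, 20]
|A union B| = 4
Jaccard = 1/4 = 1/4

1/4


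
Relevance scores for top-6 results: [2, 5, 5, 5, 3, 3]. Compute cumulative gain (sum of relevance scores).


Cumulative Gain = sum of relevance scores
Position 1: rel=2, running sum=2
Position 2: rel=5, running sum=7
Position 3: rel=5, running sum=12
Position 4: rel=5, running sum=17
Position 5: rel=3, running sum=20
Position 6: rel=3, running sum=23
CG = 23

23


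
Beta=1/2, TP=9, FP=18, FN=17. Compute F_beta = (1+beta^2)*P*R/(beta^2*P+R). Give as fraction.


P = TP/(TP+FP) = 9/27 = 1/3
R = TP/(TP+FN) = 9/26 = 9/26
beta^2 = 1/2^2 = 1/4
(1 + beta^2) = 5/4
Numerator = (1+beta^2)*P*R = 15/104
Denominator = beta^2*P + R = 1/12 + 9/26 = 67/156
F_beta = 45/134

45/134


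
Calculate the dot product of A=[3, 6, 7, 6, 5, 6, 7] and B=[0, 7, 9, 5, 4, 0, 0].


Dot product = sum of element-wise products
A[0]*B[0] = 3*0 = 0
A[1]*B[1] = 6*7 = 42
A[2]*B[2] = 7*9 = 63
A[3]*B[3] = 6*5 = 30
A[4]*B[4] = 5*4 = 20
A[5]*B[5] = 6*0 = 0
A[6]*B[6] = 7*0 = 0
Sum = 0 + 42 + 63 + 30 + 20 + 0 + 0 = 155

155


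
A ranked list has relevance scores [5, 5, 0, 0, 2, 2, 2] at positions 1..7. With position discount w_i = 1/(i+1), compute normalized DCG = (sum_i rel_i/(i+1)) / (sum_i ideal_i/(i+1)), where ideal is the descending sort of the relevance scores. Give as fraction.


Position discount weights w_i = 1/(i+1) for i=1..7:
Weights = [1/2, 1/3, 1/4, 1/5, 1/6, 1/7, 1/8]
Actual relevance: [5, 5, 0, 0, 2, 2, 2]
DCG = 5/2 + 5/3 + 0/4 + 0/5 + 2/6 + 2/7 + 2/8 = 141/28
Ideal relevance (sorted desc): [5, 5, 2, 2, 2, 0, 0]
Ideal DCG = 5/2 + 5/3 + 2/4 + 2/5 + 2/6 + 0/7 + 0/8 = 27/5
nDCG = DCG / ideal_DCG = 141/28 / 27/5 = 235/252

235/252


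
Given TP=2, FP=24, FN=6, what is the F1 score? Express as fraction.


F1 = 2 * P * R / (P + R)
P = TP/(TP+FP) = 2/26 = 1/13
R = TP/(TP+FN) = 2/8 = 1/4
2 * P * R = 2 * 1/13 * 1/4 = 1/26
P + R = 1/13 + 1/4 = 17/52
F1 = 1/26 / 17/52 = 2/17

2/17


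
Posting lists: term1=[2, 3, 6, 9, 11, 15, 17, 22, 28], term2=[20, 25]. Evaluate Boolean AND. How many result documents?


Boolean AND: find intersection of posting lists
term1 docs: [2, 3, 6, 9, 11, 15, 17, 22, 28]
term2 docs: [20, 25]
Intersection: []
|intersection| = 0

0


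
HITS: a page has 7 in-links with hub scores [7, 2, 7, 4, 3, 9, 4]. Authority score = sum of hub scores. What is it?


Authority = sum of hub scores of in-linkers
In-link 1: hub score = 7
In-link 2: hub score = 2
In-link 3: hub score = 7
In-link 4: hub score = 4
In-link 5: hub score = 3
In-link 6: hub score = 9
In-link 7: hub score = 4
Authority = 7 + 2 + 7 + 4 + 3 + 9 + 4 = 36

36


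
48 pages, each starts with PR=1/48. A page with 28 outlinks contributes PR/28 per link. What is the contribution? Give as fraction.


Initial PR = 1/48 = 1/48
Outlinks = 28
Contribution per link = PR / outlinks
= 1/48 / 28
= 1/1344

1/1344


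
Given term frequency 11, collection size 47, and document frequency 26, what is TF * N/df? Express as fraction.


TF * (N/df)
= 11 * (47/26)
= 11 * 47/26
= 517/26

517/26


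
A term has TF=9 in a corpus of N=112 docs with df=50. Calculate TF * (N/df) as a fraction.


TF * (N/df)
= 9 * (112/50)
= 9 * 56/25
= 504/25

504/25


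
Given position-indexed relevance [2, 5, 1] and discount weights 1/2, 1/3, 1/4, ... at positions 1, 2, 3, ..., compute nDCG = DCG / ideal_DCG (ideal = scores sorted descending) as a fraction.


Position discount weights w_i = 1/(i+1) for i=1..3:
Weights = [1/2, 1/3, 1/4]
Actual relevance: [2, 5, 1]
DCG = 2/2 + 5/3 + 1/4 = 35/12
Ideal relevance (sorted desc): [5, 2, 1]
Ideal DCG = 5/2 + 2/3 + 1/4 = 41/12
nDCG = DCG / ideal_DCG = 35/12 / 41/12 = 35/41

35/41


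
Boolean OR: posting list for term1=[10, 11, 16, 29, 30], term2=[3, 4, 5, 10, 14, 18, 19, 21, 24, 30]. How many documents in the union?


Boolean OR: find union of posting lists
term1 docs: [10, 11, 16, 29, 30]
term2 docs: [3, 4, 5, 10, 14, 18, 19, 21, 24, 30]
Union: [3, 4, 5, 10, 11, 14, 16, 18, 19, 21, 24, 29, 30]
|union| = 13

13


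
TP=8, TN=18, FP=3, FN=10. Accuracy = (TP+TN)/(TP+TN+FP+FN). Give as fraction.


Accuracy = (TP + TN) / (TP + TN + FP + FN)
TP + TN = 8 + 18 = 26
Total = 8 + 18 + 3 + 10 = 39
Accuracy = 26 / 39 = 2/3

2/3


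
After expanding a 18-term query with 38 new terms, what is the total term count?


Original terms: 18
Expansion terms: 38
Total = 18 + 38 = 56

56


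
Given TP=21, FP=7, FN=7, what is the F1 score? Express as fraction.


F1 = 2 * P * R / (P + R)
P = TP/(TP+FP) = 21/28 = 3/4
R = TP/(TP+FN) = 21/28 = 3/4
2 * P * R = 2 * 3/4 * 3/4 = 9/8
P + R = 3/4 + 3/4 = 3/2
F1 = 9/8 / 3/2 = 3/4

3/4


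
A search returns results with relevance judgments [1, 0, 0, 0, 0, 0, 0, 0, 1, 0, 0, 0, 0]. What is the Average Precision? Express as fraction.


Computing P@k for each relevant position:
Position 1: relevant, P@1 = 1/1 = 1
Position 2: not relevant
Position 3: not relevant
Position 4: not relevant
Position 5: not relevant
Position 6: not relevant
Position 7: not relevant
Position 8: not relevant
Position 9: relevant, P@9 = 2/9 = 2/9
Position 10: not relevant
Position 11: not relevant
Position 12: not relevant
Position 13: not relevant
Sum of P@k = 1 + 2/9 = 11/9
AP = 11/9 / 2 = 11/18

11/18


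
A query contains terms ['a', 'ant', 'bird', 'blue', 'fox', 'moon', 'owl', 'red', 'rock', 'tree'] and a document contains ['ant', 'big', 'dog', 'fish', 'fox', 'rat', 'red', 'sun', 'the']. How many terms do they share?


Query terms: ['a', 'ant', 'bird', 'blue', 'fox', 'moon', 'owl', 'red', 'rock', 'tree']
Document terms: ['ant', 'big', 'dog', 'fish', 'fox', 'rat', 'red', 'sun', 'the']
Common terms: ['ant', 'fox', 'red']
Overlap count = 3

3


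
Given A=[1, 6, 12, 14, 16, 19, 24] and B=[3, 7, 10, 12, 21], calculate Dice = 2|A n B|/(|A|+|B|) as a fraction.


A intersect B = [12]
|A intersect B| = 1
|A| = 7, |B| = 5
Dice = 2*1 / (7+5)
= 2 / 12 = 1/6

1/6


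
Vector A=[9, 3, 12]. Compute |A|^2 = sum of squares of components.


|A|^2 = sum of squared components
A[0]^2 = 9^2 = 81
A[1]^2 = 3^2 = 9
A[2]^2 = 12^2 = 144
Sum = 81 + 9 + 144 = 234

234


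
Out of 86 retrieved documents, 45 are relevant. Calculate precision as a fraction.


Precision = relevant_retrieved / total_retrieved
= 45 / 86
= 45 / (45 + 41)
= 45/86

45/86


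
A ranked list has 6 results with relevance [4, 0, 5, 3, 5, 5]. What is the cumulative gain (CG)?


Cumulative Gain = sum of relevance scores
Position 1: rel=4, running sum=4
Position 2: rel=0, running sum=4
Position 3: rel=5, running sum=9
Position 4: rel=3, running sum=12
Position 5: rel=5, running sum=17
Position 6: rel=5, running sum=22
CG = 22

22


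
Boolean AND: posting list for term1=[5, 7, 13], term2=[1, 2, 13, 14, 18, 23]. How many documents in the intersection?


Boolean AND: find intersection of posting lists
term1 docs: [5, 7, 13]
term2 docs: [1, 2, 13, 14, 18, 23]
Intersection: [13]
|intersection| = 1

1


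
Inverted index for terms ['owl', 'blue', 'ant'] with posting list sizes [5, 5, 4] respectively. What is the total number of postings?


Summing posting list sizes:
'owl': 5 postings
'blue': 5 postings
'ant': 4 postings
Total = 5 + 5 + 4 = 14

14


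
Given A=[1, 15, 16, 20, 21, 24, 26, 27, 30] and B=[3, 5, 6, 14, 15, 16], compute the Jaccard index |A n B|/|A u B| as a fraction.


A intersect B = [15, 16]
|A intersect B| = 2
A union B = [1, 3, 5, 6, 14, 15, 16, 20, 21, 24, 26, 27, 30]
|A union B| = 13
Jaccard = 2/13 = 2/13

2/13


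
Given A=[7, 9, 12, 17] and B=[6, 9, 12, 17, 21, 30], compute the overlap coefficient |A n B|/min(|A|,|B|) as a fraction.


A intersect B = [9, 12, 17]
|A intersect B| = 3
min(|A|, |B|) = min(4, 6) = 4
Overlap = 3 / 4 = 3/4

3/4


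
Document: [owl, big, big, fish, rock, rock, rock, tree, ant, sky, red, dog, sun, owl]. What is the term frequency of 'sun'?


Document has 14 words
Scanning for 'sun':
Found at positions: [12]
Count = 1

1


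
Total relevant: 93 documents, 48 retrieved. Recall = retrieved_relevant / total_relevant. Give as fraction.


Recall = retrieved_relevant / total_relevant
= 48 / 93
= 48 / (48 + 45)
= 16/31

16/31


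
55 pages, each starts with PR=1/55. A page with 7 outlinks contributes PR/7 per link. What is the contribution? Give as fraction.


Initial PR = 1/55 = 1/55
Outlinks = 7
Contribution per link = PR / outlinks
= 1/55 / 7
= 1/385

1/385


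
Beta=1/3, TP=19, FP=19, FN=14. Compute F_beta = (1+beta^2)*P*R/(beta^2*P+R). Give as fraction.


P = TP/(TP+FP) = 19/38 = 1/2
R = TP/(TP+FN) = 19/33 = 19/33
beta^2 = 1/3^2 = 1/9
(1 + beta^2) = 10/9
Numerator = (1+beta^2)*P*R = 95/297
Denominator = beta^2*P + R = 1/18 + 19/33 = 125/198
F_beta = 38/75

38/75


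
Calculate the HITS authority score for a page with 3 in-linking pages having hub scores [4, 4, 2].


Authority = sum of hub scores of in-linkers
In-link 1: hub score = 4
In-link 2: hub score = 4
In-link 3: hub score = 2
Authority = 4 + 4 + 2 = 10

10


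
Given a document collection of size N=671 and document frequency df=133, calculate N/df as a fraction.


IDF ratio = N / df
= 671 / 133
= 671/133

671/133


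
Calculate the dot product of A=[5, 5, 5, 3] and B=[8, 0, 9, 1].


Dot product = sum of element-wise products
A[0]*B[0] = 5*8 = 40
A[1]*B[1] = 5*0 = 0
A[2]*B[2] = 5*9 = 45
A[3]*B[3] = 3*1 = 3
Sum = 40 + 0 + 45 + 3 = 88

88


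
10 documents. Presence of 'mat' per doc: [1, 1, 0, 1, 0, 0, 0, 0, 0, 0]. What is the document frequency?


Checking each document for 'mat':
Doc 1: present
Doc 2: present
Doc 3: absent
Doc 4: present
Doc 5: absent
Doc 6: absent
Doc 7: absent
Doc 8: absent
Doc 9: absent
Doc 10: absent
df = sum of presences = 1 + 1 + 0 + 1 + 0 + 0 + 0 + 0 + 0 + 0 = 3

3


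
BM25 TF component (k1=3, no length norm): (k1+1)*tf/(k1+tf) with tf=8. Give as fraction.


BM25 TF component = (k1+1)*tf / (k1+tf)
k1 = 3, tf = 8
Numerator = (3+1)*8 = 32
Denominator = 3 + 8 = 11
= 32/11 = 32/11

32/11


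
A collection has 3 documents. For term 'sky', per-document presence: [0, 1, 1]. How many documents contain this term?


Checking each document for 'sky':
Doc 1: absent
Doc 2: present
Doc 3: present
df = sum of presences = 0 + 1 + 1 = 2

2


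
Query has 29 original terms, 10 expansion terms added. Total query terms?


Original terms: 29
Expansion terms: 10
Total = 29 + 10 = 39

39


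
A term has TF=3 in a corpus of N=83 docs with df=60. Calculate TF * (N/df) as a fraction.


TF * (N/df)
= 3 * (83/60)
= 3 * 83/60
= 83/20

83/20


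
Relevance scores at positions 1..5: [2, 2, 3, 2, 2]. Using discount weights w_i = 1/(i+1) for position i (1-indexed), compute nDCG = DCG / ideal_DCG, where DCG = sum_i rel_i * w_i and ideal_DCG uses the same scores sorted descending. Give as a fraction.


Position discount weights w_i = 1/(i+1) for i=1..5:
Weights = [1/2, 1/3, 1/4, 1/5, 1/6]
Actual relevance: [2, 2, 3, 2, 2]
DCG = 2/2 + 2/3 + 3/4 + 2/5 + 2/6 = 63/20
Ideal relevance (sorted desc): [3, 2, 2, 2, 2]
Ideal DCG = 3/2 + 2/3 + 2/4 + 2/5 + 2/6 = 17/5
nDCG = DCG / ideal_DCG = 63/20 / 17/5 = 63/68

63/68


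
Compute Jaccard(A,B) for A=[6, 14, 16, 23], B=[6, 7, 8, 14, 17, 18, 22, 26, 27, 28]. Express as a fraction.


A intersect B = [6, 14]
|A intersect B| = 2
A union B = [6, 7, 8, 14, 16, 17, 18, 22, 23, 26, 27, 28]
|A union B| = 12
Jaccard = 2/12 = 1/6

1/6


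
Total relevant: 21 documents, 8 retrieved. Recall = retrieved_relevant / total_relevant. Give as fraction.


Recall = retrieved_relevant / total_relevant
= 8 / 21
= 8 / (8 + 13)
= 8/21

8/21


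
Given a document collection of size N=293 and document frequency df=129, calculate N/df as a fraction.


IDF ratio = N / df
= 293 / 129
= 293/129

293/129


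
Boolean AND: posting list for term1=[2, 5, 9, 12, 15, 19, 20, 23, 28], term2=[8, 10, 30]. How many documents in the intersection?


Boolean AND: find intersection of posting lists
term1 docs: [2, 5, 9, 12, 15, 19, 20, 23, 28]
term2 docs: [8, 10, 30]
Intersection: []
|intersection| = 0

0


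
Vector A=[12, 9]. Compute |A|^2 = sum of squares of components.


|A|^2 = sum of squared components
A[0]^2 = 12^2 = 144
A[1]^2 = 9^2 = 81
Sum = 144 + 81 = 225

225


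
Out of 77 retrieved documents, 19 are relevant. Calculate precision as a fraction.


Precision = relevant_retrieved / total_retrieved
= 19 / 77
= 19 / (19 + 58)
= 19/77

19/77


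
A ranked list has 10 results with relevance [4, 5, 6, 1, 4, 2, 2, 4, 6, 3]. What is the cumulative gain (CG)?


Cumulative Gain = sum of relevance scores
Position 1: rel=4, running sum=4
Position 2: rel=5, running sum=9
Position 3: rel=6, running sum=15
Position 4: rel=1, running sum=16
Position 5: rel=4, running sum=20
Position 6: rel=2, running sum=22
Position 7: rel=2, running sum=24
Position 8: rel=4, running sum=28
Position 9: rel=6, running sum=34
Position 10: rel=3, running sum=37
CG = 37

37


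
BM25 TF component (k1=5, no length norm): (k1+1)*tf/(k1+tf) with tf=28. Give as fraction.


BM25 TF component = (k1+1)*tf / (k1+tf)
k1 = 5, tf = 28
Numerator = (5+1)*28 = 168
Denominator = 5 + 28 = 33
= 168/33 = 56/11

56/11


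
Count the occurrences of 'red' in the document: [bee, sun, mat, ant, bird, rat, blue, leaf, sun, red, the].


Document has 11 words
Scanning for 'red':
Found at positions: [9]
Count = 1

1


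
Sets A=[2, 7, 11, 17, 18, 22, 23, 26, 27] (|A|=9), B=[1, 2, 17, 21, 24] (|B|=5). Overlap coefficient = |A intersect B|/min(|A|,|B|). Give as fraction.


A intersect B = [2, 17]
|A intersect B| = 2
min(|A|, |B|) = min(9, 5) = 5
Overlap = 2 / 5 = 2/5

2/5


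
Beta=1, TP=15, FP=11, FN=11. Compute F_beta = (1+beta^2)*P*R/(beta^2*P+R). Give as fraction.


P = TP/(TP+FP) = 15/26 = 15/26
R = TP/(TP+FN) = 15/26 = 15/26
beta^2 = 1^2 = 1
(1 + beta^2) = 2
Numerator = (1+beta^2)*P*R = 225/338
Denominator = beta^2*P + R = 15/26 + 15/26 = 15/13
F_beta = 15/26

15/26


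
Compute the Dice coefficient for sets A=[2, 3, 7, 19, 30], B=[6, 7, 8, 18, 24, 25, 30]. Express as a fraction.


A intersect B = [7, 30]
|A intersect B| = 2
|A| = 5, |B| = 7
Dice = 2*2 / (5+7)
= 4 / 12 = 1/3

1/3


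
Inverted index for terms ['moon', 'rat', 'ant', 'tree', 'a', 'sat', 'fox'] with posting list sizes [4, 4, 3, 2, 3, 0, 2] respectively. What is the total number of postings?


Summing posting list sizes:
'moon': 4 postings
'rat': 4 postings
'ant': 3 postings
'tree': 2 postings
'a': 3 postings
'sat': 0 postings
'fox': 2 postings
Total = 4 + 4 + 3 + 2 + 3 + 0 + 2 = 18

18


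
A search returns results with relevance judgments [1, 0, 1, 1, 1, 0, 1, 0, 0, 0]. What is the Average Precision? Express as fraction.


Computing P@k for each relevant position:
Position 1: relevant, P@1 = 1/1 = 1
Position 2: not relevant
Position 3: relevant, P@3 = 2/3 = 2/3
Position 4: relevant, P@4 = 3/4 = 3/4
Position 5: relevant, P@5 = 4/5 = 4/5
Position 6: not relevant
Position 7: relevant, P@7 = 5/7 = 5/7
Position 8: not relevant
Position 9: not relevant
Position 10: not relevant
Sum of P@k = 1 + 2/3 + 3/4 + 4/5 + 5/7 = 1651/420
AP = 1651/420 / 5 = 1651/2100

1651/2100


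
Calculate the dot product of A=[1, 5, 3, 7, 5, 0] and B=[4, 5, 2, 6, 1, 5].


Dot product = sum of element-wise products
A[0]*B[0] = 1*4 = 4
A[1]*B[1] = 5*5 = 25
A[2]*B[2] = 3*2 = 6
A[3]*B[3] = 7*6 = 42
A[4]*B[4] = 5*1 = 5
A[5]*B[5] = 0*5 = 0
Sum = 4 + 25 + 6 + 42 + 5 + 0 = 82

82


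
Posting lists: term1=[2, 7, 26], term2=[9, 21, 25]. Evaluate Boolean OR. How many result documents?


Boolean OR: find union of posting lists
term1 docs: [2, 7, 26]
term2 docs: [9, 21, 25]
Union: [2, 7, 9, 21, 25, 26]
|union| = 6

6


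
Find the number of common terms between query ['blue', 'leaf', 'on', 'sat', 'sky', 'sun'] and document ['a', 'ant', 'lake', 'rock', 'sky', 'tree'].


Query terms: ['blue', 'leaf', 'on', 'sat', 'sky', 'sun']
Document terms: ['a', 'ant', 'lake', 'rock', 'sky', 'tree']
Common terms: ['sky']
Overlap count = 1

1


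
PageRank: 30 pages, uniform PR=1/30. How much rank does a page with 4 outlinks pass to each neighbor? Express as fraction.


Initial PR = 1/30 = 1/30
Outlinks = 4
Contribution per link = PR / outlinks
= 1/30 / 4
= 1/120

1/120


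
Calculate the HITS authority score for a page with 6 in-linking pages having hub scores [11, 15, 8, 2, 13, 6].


Authority = sum of hub scores of in-linkers
In-link 1: hub score = 11
In-link 2: hub score = 15
In-link 3: hub score = 8
In-link 4: hub score = 2
In-link 5: hub score = 13
In-link 6: hub score = 6
Authority = 11 + 15 + 8 + 2 + 13 + 6 = 55

55


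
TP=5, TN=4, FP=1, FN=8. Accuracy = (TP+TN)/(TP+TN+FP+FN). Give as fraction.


Accuracy = (TP + TN) / (TP + TN + FP + FN)
TP + TN = 5 + 4 = 9
Total = 5 + 4 + 1 + 8 = 18
Accuracy = 9 / 18 = 1/2

1/2


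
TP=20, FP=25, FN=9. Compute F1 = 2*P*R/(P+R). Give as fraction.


F1 = 2 * P * R / (P + R)
P = TP/(TP+FP) = 20/45 = 4/9
R = TP/(TP+FN) = 20/29 = 20/29
2 * P * R = 2 * 4/9 * 20/29 = 160/261
P + R = 4/9 + 20/29 = 296/261
F1 = 160/261 / 296/261 = 20/37

20/37


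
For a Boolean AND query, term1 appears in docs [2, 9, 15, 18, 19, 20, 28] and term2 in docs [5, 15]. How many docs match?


Boolean AND: find intersection of posting lists
term1 docs: [2, 9, 15, 18, 19, 20, 28]
term2 docs: [5, 15]
Intersection: [15]
|intersection| = 1

1


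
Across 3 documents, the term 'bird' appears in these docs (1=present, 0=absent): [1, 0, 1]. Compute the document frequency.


Checking each document for 'bird':
Doc 1: present
Doc 2: absent
Doc 3: present
df = sum of presences = 1 + 0 + 1 = 2

2


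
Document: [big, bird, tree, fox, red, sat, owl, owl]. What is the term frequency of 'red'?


Document has 8 words
Scanning for 'red':
Found at positions: [4]
Count = 1

1


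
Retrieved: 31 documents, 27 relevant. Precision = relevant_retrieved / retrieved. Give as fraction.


Precision = relevant_retrieved / total_retrieved
= 27 / 31
= 27 / (27 + 4)
= 27/31

27/31


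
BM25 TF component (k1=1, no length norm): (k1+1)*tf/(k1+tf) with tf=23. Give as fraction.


BM25 TF component = (k1+1)*tf / (k1+tf)
k1 = 1, tf = 23
Numerator = (1+1)*23 = 46
Denominator = 1 + 23 = 24
= 46/24 = 23/12

23/12


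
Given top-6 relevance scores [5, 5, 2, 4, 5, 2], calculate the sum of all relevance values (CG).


Cumulative Gain = sum of relevance scores
Position 1: rel=5, running sum=5
Position 2: rel=5, running sum=10
Position 3: rel=2, running sum=12
Position 4: rel=4, running sum=16
Position 5: rel=5, running sum=21
Position 6: rel=2, running sum=23
CG = 23

23


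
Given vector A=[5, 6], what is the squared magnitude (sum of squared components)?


|A|^2 = sum of squared components
A[0]^2 = 5^2 = 25
A[1]^2 = 6^2 = 36
Sum = 25 + 36 = 61

61


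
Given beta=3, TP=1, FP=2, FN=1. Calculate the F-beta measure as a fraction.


P = TP/(TP+FP) = 1/3 = 1/3
R = TP/(TP+FN) = 1/2 = 1/2
beta^2 = 3^2 = 9
(1 + beta^2) = 10
Numerator = (1+beta^2)*P*R = 5/3
Denominator = beta^2*P + R = 3 + 1/2 = 7/2
F_beta = 10/21

10/21


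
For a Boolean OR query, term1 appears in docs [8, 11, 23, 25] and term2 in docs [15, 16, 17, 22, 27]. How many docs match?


Boolean OR: find union of posting lists
term1 docs: [8, 11, 23, 25]
term2 docs: [15, 16, 17, 22, 27]
Union: [8, 11, 15, 16, 17, 22, 23, 25, 27]
|union| = 9

9


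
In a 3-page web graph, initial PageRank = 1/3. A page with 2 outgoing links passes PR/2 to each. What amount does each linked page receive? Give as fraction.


Initial PR = 1/3 = 1/3
Outlinks = 2
Contribution per link = PR / outlinks
= 1/3 / 2
= 1/6

1/6
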